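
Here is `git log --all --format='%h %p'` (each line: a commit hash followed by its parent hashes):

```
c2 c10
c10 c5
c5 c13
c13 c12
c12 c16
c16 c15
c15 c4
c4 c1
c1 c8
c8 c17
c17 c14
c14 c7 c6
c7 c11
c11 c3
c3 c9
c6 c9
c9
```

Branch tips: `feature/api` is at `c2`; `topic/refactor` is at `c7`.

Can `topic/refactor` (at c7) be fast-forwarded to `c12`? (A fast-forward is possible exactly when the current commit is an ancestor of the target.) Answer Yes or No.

A fast-forward from c7 to c12 is possible iff c7 is an ancestor of c12.
Ancestors of c12: {c1, c11, c12, c14, c15, c16, c17, c3, c4, c6, c7, c8, c9}.
c7 is among them, so fast-forward is possible.

Yes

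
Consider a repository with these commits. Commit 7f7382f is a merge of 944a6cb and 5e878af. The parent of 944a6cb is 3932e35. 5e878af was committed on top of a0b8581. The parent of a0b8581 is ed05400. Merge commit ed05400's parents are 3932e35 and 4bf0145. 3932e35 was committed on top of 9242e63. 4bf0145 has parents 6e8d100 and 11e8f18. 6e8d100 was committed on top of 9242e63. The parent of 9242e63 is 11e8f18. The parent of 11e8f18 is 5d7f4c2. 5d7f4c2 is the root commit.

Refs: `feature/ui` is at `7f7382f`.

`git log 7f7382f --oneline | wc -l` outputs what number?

11

Walking parent pointers from 7f7382f: reachable set = {11e8f18, 3932e35, 4bf0145, 5d7f4c2, 5e878af, 6e8d100, 7f7382f, 9242e63, 944a6cb, a0b8581, ed05400}.
That is 11 commits.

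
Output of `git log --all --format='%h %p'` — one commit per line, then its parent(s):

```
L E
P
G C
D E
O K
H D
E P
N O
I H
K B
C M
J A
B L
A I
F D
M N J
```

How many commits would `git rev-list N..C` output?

Reachable from C: {A, B, C, D, E, H, I, J, K, L, M, N, O, P}.
Reachable from N: {B, E, K, L, N, O, P}.
In C's history but not N's: {A, C, D, H, I, J, M} — 7 commits.

7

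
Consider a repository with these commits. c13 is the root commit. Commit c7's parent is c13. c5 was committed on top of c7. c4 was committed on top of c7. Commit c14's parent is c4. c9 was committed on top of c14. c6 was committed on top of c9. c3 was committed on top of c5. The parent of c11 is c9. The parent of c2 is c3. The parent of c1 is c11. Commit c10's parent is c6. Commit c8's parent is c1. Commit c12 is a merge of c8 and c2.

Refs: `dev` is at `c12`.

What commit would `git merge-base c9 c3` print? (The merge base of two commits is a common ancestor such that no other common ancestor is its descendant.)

c7

Ancestors of c9: {c13, c14, c4, c7, c9}.
Ancestors of c3: {c13, c3, c5, c7}.
Common ancestors: {c13, c7}.
Among these, c7 is not an ancestor of any other common ancestor — it is the merge base.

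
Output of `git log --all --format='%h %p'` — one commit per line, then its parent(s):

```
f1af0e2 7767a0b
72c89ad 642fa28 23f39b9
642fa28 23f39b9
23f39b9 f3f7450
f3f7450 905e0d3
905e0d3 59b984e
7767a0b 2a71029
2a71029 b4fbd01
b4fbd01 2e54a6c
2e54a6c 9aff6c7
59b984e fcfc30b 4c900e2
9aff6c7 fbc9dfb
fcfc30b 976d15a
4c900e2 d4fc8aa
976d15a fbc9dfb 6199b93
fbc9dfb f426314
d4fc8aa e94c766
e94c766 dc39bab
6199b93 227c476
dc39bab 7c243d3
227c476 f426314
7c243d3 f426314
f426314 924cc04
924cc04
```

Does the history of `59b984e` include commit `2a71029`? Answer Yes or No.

Ancestors of 59b984e: {227c476, 4c900e2, 59b984e, 6199b93, 7c243d3, 924cc04, 976d15a, d4fc8aa, dc39bab, e94c766, f426314, fbc9dfb, fcfc30b}.
2a71029 is not in that set, so it is not an ancestor of 59b984e.

No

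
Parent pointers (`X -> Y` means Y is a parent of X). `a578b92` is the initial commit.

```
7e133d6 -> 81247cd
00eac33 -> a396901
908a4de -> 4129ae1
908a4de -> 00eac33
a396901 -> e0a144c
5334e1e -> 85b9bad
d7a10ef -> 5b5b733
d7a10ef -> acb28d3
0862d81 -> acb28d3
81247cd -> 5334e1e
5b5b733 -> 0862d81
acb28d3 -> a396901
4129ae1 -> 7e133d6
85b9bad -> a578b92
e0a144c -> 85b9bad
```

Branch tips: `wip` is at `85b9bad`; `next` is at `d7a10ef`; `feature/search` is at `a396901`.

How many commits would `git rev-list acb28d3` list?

5

Walking parent pointers from acb28d3: reachable set = {85b9bad, a396901, a578b92, acb28d3, e0a144c}.
That is 5 commits.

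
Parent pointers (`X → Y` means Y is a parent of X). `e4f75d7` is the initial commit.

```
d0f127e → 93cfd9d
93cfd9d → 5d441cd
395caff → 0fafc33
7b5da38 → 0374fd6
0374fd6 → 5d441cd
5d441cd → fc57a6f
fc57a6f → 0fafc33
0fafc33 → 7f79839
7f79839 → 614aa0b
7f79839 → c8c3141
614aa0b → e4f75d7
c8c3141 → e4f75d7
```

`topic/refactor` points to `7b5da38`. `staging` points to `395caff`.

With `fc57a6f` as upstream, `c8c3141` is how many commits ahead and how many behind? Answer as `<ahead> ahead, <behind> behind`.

Reachable from c8c3141: {c8c3141, e4f75d7}.
Reachable from fc57a6f: {0fafc33, 614aa0b, 7f79839, c8c3141, e4f75d7, fc57a6f}.
Only in c8c3141's history (ahead): {} — 0.
Only in fc57a6f's history (behind): {0fafc33, 614aa0b, 7f79839, fc57a6f} — 4.

0 ahead, 4 behind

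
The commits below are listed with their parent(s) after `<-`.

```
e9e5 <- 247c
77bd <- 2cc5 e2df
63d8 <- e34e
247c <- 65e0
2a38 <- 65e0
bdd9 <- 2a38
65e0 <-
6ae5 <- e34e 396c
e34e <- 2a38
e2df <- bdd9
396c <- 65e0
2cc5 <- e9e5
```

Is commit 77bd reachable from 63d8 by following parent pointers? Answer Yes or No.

Ancestors of 63d8: {2a38, 63d8, 65e0, e34e}.
77bd is not in that set, so it is not an ancestor of 63d8.

No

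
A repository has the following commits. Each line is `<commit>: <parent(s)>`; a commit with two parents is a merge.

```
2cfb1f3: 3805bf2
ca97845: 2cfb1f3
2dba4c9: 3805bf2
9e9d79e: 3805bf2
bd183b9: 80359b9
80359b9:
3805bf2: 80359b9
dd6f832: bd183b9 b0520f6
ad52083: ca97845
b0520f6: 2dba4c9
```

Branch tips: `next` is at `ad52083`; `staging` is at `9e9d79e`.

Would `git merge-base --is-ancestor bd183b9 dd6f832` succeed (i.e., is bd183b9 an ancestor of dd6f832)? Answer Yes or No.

Ancestors of dd6f832 (commits reachable by following parents): {2dba4c9, 3805bf2, 80359b9, b0520f6, bd183b9, dd6f832}.
bd183b9 is in that set, so it is an ancestor of dd6f832.

Yes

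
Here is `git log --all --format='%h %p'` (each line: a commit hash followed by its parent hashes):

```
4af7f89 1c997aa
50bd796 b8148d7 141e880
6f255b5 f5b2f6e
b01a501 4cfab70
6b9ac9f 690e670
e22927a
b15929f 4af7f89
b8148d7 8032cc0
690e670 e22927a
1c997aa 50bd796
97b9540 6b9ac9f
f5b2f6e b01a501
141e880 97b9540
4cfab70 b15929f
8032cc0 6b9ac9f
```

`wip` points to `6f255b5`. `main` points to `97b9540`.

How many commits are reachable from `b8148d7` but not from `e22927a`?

4

Reachable from b8148d7: {690e670, 6b9ac9f, 8032cc0, b8148d7, e22927a}.
Reachable from e22927a: {e22927a}.
In b8148d7's history but not e22927a's: {690e670, 6b9ac9f, 8032cc0, b8148d7} — 4 commits.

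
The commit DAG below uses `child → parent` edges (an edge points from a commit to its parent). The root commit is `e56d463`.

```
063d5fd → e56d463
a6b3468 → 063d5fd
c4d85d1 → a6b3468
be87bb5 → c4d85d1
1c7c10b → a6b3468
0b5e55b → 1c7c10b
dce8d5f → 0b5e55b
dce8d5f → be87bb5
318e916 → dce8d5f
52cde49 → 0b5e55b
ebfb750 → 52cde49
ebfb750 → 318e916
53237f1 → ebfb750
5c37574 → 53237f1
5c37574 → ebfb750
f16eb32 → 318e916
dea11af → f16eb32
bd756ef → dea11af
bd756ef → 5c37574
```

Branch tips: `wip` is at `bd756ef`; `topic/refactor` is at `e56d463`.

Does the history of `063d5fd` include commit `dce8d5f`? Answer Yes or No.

Ancestors of 063d5fd: {063d5fd, e56d463}.
dce8d5f is not in that set, so it is not an ancestor of 063d5fd.

No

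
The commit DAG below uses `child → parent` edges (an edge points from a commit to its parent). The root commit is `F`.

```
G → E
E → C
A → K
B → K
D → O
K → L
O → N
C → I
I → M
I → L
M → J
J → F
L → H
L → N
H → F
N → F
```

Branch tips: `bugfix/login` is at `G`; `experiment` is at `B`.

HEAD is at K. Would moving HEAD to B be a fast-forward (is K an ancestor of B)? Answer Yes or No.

A fast-forward from K to B is possible iff K is an ancestor of B.
Ancestors of B: {B, F, H, K, L, N}.
K is among them, so fast-forward is possible.

Yes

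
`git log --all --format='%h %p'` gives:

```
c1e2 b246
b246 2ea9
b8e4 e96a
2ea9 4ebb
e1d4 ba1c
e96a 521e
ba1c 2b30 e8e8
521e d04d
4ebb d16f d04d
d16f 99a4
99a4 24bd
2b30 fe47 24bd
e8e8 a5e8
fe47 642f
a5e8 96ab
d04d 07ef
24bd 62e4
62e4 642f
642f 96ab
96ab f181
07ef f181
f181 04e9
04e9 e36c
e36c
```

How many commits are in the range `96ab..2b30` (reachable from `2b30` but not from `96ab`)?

Reachable from 2b30: {04e9, 24bd, 2b30, 62e4, 642f, 96ab, e36c, f181, fe47}.
Reachable from 96ab: {04e9, 96ab, e36c, f181}.
In 2b30's history but not 96ab's: {24bd, 2b30, 62e4, 642f, fe47} — 5 commits.

5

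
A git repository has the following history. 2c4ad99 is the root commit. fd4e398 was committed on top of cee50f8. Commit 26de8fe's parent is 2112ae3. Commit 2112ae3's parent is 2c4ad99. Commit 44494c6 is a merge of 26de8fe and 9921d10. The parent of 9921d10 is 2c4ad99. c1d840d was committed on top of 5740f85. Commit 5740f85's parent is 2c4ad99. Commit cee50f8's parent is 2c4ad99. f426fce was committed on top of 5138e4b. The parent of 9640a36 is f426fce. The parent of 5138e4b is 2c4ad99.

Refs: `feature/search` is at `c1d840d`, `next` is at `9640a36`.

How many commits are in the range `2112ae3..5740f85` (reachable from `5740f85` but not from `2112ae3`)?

1

Reachable from 5740f85: {2c4ad99, 5740f85}.
Reachable from 2112ae3: {2112ae3, 2c4ad99}.
In 5740f85's history but not 2112ae3's: {5740f85} — 1 commit.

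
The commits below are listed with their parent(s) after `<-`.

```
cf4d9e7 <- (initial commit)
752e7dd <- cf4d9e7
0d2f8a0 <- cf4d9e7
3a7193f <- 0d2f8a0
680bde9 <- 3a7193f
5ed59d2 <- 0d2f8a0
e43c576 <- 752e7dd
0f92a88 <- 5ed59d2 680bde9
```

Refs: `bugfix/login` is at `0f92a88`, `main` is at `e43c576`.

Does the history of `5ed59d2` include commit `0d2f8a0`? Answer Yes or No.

Ancestors of 5ed59d2 (commits reachable by following parents): {0d2f8a0, 5ed59d2, cf4d9e7}.
0d2f8a0 is in that set, so it is an ancestor of 5ed59d2.

Yes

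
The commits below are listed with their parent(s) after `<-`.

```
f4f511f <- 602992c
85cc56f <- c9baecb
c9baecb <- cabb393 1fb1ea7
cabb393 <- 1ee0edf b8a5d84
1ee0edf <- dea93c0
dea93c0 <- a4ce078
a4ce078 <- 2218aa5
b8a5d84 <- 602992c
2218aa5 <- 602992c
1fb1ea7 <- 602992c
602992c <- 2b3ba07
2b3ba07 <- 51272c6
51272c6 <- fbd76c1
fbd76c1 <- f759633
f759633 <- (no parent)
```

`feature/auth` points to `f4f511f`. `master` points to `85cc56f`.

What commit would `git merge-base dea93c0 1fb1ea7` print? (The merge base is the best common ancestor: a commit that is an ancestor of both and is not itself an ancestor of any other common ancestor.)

602992c

Ancestors of dea93c0: {2218aa5, 2b3ba07, 51272c6, 602992c, a4ce078, dea93c0, f759633, fbd76c1}.
Ancestors of 1fb1ea7: {1fb1ea7, 2b3ba07, 51272c6, 602992c, f759633, fbd76c1}.
Common ancestors: {2b3ba07, 51272c6, 602992c, f759633, fbd76c1}.
Among these, 602992c is not an ancestor of any other common ancestor — it is the merge base.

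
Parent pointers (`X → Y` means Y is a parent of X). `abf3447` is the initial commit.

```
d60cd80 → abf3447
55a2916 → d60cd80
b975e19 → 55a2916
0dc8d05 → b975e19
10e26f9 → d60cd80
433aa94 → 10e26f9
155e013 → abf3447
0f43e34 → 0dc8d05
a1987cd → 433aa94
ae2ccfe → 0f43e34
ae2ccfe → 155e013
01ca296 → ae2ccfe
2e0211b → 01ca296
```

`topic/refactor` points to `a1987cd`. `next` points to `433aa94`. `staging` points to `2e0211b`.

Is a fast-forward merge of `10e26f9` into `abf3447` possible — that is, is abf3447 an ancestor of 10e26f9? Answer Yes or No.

Yes

A fast-forward from abf3447 to 10e26f9 is possible iff abf3447 is an ancestor of 10e26f9.
Ancestors of 10e26f9: {10e26f9, abf3447, d60cd80}.
abf3447 is among them, so fast-forward is possible.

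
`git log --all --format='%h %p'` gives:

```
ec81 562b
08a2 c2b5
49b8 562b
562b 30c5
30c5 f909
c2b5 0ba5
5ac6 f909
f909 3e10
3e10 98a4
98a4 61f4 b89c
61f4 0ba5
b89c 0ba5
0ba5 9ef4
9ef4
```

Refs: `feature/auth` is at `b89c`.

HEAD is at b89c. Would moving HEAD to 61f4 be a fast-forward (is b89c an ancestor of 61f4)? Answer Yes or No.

A fast-forward from b89c to 61f4 is possible iff b89c is an ancestor of 61f4.
Ancestors of 61f4: {0ba5, 61f4, 9ef4}.
b89c is not among them, so fast-forward is not possible.

No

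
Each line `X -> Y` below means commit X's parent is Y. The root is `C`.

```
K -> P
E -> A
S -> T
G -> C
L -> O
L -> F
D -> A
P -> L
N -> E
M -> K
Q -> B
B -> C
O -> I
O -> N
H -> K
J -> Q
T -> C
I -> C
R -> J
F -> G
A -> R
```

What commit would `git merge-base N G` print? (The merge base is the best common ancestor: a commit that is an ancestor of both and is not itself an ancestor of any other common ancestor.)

C

Ancestors of N: {A, B, C, E, J, N, Q, R}.
Ancestors of G: {C, G}.
Common ancestors: {C}.
The only common ancestor is C, so it is the merge base.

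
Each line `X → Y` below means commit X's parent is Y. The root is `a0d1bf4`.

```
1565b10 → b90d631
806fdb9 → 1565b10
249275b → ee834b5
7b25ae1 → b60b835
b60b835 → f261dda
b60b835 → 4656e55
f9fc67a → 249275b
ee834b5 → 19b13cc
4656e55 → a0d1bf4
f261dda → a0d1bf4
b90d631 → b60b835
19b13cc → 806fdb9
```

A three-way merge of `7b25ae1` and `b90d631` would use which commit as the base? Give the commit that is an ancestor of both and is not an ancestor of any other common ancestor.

Ancestors of 7b25ae1: {4656e55, 7b25ae1, a0d1bf4, b60b835, f261dda}.
Ancestors of b90d631: {4656e55, a0d1bf4, b60b835, b90d631, f261dda}.
Common ancestors: {4656e55, a0d1bf4, b60b835, f261dda}.
Among these, b60b835 is not an ancestor of any other common ancestor — it is the merge base.

b60b835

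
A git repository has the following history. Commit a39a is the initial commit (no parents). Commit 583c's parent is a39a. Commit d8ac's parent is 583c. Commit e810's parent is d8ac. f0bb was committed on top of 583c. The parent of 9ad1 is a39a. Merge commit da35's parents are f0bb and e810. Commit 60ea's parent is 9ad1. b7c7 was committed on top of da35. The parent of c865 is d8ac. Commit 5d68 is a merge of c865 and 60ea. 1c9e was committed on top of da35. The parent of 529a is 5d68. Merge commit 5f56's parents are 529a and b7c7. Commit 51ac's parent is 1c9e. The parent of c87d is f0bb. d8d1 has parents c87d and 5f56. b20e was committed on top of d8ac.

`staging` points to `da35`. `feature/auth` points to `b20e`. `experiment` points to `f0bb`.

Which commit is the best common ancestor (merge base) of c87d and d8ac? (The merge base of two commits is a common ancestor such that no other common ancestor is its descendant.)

583c

Ancestors of c87d: {583c, a39a, c87d, f0bb}.
Ancestors of d8ac: {583c, a39a, d8ac}.
Common ancestors: {583c, a39a}.
Among these, 583c is not an ancestor of any other common ancestor — it is the merge base.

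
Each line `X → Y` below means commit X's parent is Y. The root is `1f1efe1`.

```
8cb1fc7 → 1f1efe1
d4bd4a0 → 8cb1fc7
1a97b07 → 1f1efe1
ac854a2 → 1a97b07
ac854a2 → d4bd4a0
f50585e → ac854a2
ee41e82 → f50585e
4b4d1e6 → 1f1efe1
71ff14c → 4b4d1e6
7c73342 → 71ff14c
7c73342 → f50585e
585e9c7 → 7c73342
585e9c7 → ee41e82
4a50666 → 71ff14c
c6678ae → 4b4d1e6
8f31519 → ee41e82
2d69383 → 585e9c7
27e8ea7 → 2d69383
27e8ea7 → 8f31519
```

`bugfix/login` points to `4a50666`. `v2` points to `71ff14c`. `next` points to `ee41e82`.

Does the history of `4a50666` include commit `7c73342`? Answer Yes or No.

Ancestors of 4a50666: {1f1efe1, 4a50666, 4b4d1e6, 71ff14c}.
7c73342 is not in that set, so it is not an ancestor of 4a50666.

No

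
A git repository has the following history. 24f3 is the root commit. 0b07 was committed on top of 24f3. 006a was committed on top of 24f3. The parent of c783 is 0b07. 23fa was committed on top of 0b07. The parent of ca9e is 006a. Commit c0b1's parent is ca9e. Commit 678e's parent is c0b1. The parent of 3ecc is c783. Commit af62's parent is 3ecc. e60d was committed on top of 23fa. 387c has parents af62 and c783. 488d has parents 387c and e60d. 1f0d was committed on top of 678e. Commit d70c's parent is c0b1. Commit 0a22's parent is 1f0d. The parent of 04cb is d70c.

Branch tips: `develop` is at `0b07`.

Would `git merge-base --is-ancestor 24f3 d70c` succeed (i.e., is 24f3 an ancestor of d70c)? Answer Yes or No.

Ancestors of d70c (commits reachable by following parents): {006a, 24f3, c0b1, ca9e, d70c}.
24f3 is in that set, so it is an ancestor of d70c.

Yes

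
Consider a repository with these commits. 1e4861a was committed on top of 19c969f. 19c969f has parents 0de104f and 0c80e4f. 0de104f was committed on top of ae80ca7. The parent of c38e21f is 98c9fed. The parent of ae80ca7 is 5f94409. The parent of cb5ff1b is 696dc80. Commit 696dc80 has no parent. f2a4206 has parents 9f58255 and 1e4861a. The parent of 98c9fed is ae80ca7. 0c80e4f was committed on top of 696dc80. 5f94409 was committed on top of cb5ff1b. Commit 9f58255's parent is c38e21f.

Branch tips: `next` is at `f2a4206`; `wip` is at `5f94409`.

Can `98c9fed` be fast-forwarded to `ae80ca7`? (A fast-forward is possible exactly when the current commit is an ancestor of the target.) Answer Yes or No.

A fast-forward from 98c9fed to ae80ca7 is possible iff 98c9fed is an ancestor of ae80ca7.
Ancestors of ae80ca7: {5f94409, 696dc80, ae80ca7, cb5ff1b}.
98c9fed is not among them, so fast-forward is not possible.

No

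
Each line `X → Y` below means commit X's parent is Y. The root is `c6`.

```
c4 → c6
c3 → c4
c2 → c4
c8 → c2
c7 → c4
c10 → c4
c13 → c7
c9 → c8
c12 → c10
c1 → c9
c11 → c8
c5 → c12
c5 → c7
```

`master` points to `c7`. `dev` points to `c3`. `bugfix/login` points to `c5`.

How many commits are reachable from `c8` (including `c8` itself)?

Walking parent pointers from c8: reachable set = {c2, c4, c6, c8}.
That is 4 commits.

4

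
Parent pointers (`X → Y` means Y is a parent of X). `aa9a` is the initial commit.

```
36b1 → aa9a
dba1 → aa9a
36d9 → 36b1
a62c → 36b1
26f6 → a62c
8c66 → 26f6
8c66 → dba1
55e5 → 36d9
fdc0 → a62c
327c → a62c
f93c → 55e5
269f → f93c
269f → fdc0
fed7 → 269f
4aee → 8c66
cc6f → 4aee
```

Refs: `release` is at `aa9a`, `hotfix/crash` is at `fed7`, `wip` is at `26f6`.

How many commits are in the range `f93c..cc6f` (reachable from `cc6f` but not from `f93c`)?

Reachable from cc6f: {26f6, 36b1, 4aee, 8c66, a62c, aa9a, cc6f, dba1}.
Reachable from f93c: {36b1, 36d9, 55e5, aa9a, f93c}.
In cc6f's history but not f93c's: {26f6, 4aee, 8c66, a62c, cc6f, dba1} — 6 commits.

6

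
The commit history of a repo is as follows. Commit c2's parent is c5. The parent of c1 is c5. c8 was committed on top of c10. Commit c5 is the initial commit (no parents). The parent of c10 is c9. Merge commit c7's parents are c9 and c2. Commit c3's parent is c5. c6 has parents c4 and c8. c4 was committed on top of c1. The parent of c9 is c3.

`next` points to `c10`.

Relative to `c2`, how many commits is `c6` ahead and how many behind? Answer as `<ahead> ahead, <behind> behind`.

Reachable from c6: {c1, c10, c3, c4, c5, c6, c8, c9}.
Reachable from c2: {c2, c5}.
Only in c6's history (ahead): {c1, c10, c3, c4, c6, c8, c9} — 7.
Only in c2's history (behind): {c2} — 1.

7 ahead, 1 behind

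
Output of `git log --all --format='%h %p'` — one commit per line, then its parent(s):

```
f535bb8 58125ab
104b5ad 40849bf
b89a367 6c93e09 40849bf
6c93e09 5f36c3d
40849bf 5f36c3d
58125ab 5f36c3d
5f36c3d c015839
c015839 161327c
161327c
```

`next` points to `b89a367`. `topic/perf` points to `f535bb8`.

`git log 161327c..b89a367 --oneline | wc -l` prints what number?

5

Reachable from b89a367: {161327c, 40849bf, 5f36c3d, 6c93e09, b89a367, c015839}.
Reachable from 161327c: {161327c}.
In b89a367's history but not 161327c's: {40849bf, 5f36c3d, 6c93e09, b89a367, c015839} — 5 commits.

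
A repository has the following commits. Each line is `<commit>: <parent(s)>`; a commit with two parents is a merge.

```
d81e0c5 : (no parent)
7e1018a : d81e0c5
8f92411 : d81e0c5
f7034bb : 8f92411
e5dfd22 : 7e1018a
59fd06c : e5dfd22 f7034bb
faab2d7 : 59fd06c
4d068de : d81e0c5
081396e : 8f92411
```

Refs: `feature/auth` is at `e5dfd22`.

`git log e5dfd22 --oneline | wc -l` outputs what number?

3

Walking parent pointers from e5dfd22: reachable set = {7e1018a, d81e0c5, e5dfd22}.
That is 3 commits.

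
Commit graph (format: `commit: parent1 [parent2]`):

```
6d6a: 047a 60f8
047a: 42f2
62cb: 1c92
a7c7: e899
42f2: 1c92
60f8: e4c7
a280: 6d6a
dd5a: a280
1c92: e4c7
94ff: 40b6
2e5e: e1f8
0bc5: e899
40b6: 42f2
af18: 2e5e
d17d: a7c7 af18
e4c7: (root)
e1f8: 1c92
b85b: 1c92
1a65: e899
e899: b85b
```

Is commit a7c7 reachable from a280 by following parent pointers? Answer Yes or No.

Ancestors of a280: {047a, 1c92, 42f2, 60f8, 6d6a, a280, e4c7}.
a7c7 is not in that set, so it is not an ancestor of a280.

No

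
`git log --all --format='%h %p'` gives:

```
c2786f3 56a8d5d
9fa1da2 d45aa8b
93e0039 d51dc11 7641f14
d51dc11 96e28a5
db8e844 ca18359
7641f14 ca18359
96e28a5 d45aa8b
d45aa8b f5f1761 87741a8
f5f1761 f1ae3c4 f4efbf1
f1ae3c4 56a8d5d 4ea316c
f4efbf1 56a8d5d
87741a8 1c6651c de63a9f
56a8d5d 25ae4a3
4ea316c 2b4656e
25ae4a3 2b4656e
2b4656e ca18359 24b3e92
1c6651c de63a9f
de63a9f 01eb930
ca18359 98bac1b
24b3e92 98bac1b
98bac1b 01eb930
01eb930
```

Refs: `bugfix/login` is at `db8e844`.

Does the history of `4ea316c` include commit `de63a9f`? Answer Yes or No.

No

Ancestors of 4ea316c: {01eb930, 24b3e92, 2b4656e, 4ea316c, 98bac1b, ca18359}.
de63a9f is not in that set, so it is not an ancestor of 4ea316c.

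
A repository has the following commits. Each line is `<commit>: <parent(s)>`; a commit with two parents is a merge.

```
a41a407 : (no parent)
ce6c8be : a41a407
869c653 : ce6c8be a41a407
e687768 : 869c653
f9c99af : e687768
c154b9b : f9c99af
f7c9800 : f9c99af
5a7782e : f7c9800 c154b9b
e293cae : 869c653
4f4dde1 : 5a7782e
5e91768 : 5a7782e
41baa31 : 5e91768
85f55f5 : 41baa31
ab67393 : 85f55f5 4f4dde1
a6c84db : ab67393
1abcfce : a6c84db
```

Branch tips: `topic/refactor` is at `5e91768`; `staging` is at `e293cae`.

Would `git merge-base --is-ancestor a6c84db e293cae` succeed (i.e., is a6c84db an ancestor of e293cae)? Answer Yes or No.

Ancestors of e293cae: {869c653, a41a407, ce6c8be, e293cae}.
a6c84db is not in that set, so it is not an ancestor of e293cae.

No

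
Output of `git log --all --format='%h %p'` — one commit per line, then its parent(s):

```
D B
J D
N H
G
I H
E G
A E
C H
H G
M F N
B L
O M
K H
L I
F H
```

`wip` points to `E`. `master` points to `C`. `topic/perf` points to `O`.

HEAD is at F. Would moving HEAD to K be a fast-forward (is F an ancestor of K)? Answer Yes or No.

A fast-forward from F to K is possible iff F is an ancestor of K.
Ancestors of K: {G, H, K}.
F is not among them, so fast-forward is not possible.

No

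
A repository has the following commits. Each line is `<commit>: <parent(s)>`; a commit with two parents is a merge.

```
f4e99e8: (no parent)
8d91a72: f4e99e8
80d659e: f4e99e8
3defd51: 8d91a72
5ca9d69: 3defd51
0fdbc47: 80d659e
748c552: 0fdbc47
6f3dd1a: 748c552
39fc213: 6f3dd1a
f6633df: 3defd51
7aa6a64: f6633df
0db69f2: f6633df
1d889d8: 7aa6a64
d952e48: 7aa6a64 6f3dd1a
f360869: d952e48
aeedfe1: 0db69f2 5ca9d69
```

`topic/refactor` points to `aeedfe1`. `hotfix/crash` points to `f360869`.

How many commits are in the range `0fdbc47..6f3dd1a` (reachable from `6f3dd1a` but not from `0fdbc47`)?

2

Reachable from 6f3dd1a: {0fdbc47, 6f3dd1a, 748c552, 80d659e, f4e99e8}.
Reachable from 0fdbc47: {0fdbc47, 80d659e, f4e99e8}.
In 6f3dd1a's history but not 0fdbc47's: {6f3dd1a, 748c552} — 2 commits.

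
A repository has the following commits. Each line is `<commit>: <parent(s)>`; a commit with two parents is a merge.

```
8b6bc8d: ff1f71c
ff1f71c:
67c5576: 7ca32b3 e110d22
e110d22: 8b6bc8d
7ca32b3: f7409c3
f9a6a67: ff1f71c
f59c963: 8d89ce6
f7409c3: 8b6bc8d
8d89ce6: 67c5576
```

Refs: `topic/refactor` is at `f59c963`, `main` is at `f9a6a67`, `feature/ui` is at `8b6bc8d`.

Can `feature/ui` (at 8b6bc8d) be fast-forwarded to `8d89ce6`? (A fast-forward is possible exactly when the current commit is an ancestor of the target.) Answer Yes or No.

Yes

A fast-forward from 8b6bc8d to 8d89ce6 is possible iff 8b6bc8d is an ancestor of 8d89ce6.
Ancestors of 8d89ce6: {67c5576, 7ca32b3, 8b6bc8d, 8d89ce6, e110d22, f7409c3, ff1f71c}.
8b6bc8d is among them, so fast-forward is possible.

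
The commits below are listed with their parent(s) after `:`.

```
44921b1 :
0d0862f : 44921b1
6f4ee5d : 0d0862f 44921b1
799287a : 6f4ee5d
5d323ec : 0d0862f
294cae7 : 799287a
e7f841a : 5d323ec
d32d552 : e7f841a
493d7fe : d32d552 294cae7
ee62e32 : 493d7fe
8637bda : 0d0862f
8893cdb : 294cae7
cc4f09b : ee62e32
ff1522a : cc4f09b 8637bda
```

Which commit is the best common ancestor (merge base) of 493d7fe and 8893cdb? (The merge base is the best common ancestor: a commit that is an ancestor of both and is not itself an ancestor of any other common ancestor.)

294cae7

Ancestors of 493d7fe: {0d0862f, 294cae7, 44921b1, 493d7fe, 5d323ec, 6f4ee5d, 799287a, d32d552, e7f841a}.
Ancestors of 8893cdb: {0d0862f, 294cae7, 44921b1, 6f4ee5d, 799287a, 8893cdb}.
Common ancestors: {0d0862f, 294cae7, 44921b1, 6f4ee5d, 799287a}.
Among these, 294cae7 is not an ancestor of any other common ancestor — it is the merge base.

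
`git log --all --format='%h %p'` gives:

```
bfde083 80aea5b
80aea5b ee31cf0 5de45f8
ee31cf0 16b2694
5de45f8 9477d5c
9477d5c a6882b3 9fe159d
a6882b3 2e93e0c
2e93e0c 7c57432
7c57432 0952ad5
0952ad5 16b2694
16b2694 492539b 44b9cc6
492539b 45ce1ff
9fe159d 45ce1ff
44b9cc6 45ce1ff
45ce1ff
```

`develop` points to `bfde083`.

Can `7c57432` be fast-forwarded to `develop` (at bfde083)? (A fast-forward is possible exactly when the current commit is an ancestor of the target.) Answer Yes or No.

Yes

A fast-forward from 7c57432 to bfde083 is possible iff 7c57432 is an ancestor of bfde083.
Ancestors of bfde083: {0952ad5, 16b2694, 2e93e0c, 44b9cc6, 45ce1ff, 492539b, 5de45f8, 7c57432, 80aea5b, 9477d5c, 9fe159d, a6882b3, bfde083, ee31cf0}.
7c57432 is among them, so fast-forward is possible.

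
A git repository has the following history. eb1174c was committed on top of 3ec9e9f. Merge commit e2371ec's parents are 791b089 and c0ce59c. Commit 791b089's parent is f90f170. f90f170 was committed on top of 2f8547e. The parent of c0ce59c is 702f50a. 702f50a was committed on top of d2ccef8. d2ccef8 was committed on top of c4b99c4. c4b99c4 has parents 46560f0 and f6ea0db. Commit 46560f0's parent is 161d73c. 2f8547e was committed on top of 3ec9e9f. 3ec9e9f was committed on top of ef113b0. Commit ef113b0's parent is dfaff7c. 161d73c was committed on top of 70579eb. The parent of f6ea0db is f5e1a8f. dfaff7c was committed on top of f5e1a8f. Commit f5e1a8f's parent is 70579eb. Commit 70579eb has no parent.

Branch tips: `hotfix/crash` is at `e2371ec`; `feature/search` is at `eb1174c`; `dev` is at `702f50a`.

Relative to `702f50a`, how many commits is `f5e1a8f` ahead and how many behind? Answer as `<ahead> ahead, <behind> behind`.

Reachable from f5e1a8f: {70579eb, f5e1a8f}.
Reachable from 702f50a: {161d73c, 46560f0, 702f50a, 70579eb, c4b99c4, d2ccef8, f5e1a8f, f6ea0db}.
Only in f5e1a8f's history (ahead): {} — 0.
Only in 702f50a's history (behind): {161d73c, 46560f0, 702f50a, c4b99c4, d2ccef8, f6ea0db} — 6.

0 ahead, 6 behind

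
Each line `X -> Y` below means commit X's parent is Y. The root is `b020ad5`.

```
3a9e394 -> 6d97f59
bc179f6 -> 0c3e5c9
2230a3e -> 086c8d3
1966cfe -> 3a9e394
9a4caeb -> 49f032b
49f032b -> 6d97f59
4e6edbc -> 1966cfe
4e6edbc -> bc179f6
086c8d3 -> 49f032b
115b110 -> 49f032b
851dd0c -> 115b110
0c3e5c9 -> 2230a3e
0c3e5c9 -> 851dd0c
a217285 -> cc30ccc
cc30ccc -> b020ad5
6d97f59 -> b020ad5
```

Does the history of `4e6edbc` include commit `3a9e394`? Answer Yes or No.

Yes

Ancestors of 4e6edbc (commits reachable by following parents): {086c8d3, 0c3e5c9, 115b110, 1966cfe, 2230a3e, 3a9e394, 49f032b, 4e6edbc, 6d97f59, 851dd0c, b020ad5, bc179f6}.
3a9e394 is in that set, so it is an ancestor of 4e6edbc.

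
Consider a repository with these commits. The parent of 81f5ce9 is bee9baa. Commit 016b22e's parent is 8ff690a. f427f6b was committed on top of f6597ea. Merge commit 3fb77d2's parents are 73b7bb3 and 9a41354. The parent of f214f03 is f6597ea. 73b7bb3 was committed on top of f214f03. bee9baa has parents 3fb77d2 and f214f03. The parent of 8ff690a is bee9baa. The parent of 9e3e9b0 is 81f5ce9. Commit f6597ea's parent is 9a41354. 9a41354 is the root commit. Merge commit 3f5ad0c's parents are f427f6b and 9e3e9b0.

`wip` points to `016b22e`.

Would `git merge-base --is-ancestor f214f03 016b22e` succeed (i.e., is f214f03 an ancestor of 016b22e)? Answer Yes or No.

Ancestors of 016b22e (commits reachable by following parents): {016b22e, 3fb77d2, 73b7bb3, 8ff690a, 9a41354, bee9baa, f214f03, f6597ea}.
f214f03 is in that set, so it is an ancestor of 016b22e.

Yes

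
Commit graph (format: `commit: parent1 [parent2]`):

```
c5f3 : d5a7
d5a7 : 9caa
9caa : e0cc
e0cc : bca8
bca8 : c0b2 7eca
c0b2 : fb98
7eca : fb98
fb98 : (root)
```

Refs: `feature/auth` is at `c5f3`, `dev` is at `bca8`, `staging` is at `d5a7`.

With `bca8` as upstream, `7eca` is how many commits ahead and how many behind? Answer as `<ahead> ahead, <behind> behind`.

0 ahead, 2 behind

Reachable from 7eca: {7eca, fb98}.
Reachable from bca8: {7eca, bca8, c0b2, fb98}.
Only in 7eca's history (ahead): {} — 0.
Only in bca8's history (behind): {bca8, c0b2} — 2.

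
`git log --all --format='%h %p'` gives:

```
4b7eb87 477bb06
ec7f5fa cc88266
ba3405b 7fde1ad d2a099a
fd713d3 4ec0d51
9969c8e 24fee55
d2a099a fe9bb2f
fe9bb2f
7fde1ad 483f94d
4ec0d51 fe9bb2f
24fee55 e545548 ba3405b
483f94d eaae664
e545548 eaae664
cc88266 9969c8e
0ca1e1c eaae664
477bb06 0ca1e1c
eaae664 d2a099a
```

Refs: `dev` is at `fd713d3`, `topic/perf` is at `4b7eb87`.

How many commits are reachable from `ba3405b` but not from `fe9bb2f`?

Reachable from ba3405b: {483f94d, 7fde1ad, ba3405b, d2a099a, eaae664, fe9bb2f}.
Reachable from fe9bb2f: {fe9bb2f}.
In ba3405b's history but not fe9bb2f's: {483f94d, 7fde1ad, ba3405b, d2a099a, eaae664} — 5 commits.

5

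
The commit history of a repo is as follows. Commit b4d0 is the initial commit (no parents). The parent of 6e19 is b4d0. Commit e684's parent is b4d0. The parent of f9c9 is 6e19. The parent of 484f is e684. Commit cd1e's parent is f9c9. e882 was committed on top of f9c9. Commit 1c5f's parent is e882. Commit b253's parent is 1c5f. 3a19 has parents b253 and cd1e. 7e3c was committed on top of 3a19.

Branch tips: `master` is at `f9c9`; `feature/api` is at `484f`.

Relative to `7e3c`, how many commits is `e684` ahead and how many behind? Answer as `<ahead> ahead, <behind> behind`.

1 ahead, 8 behind

Reachable from e684: {b4d0, e684}.
Reachable from 7e3c: {1c5f, 3a19, 6e19, 7e3c, b253, b4d0, cd1e, e882, f9c9}.
Only in e684's history (ahead): {e684} — 1.
Only in 7e3c's history (behind): {1c5f, 3a19, 6e19, 7e3c, b253, cd1e, e882, f9c9} — 8.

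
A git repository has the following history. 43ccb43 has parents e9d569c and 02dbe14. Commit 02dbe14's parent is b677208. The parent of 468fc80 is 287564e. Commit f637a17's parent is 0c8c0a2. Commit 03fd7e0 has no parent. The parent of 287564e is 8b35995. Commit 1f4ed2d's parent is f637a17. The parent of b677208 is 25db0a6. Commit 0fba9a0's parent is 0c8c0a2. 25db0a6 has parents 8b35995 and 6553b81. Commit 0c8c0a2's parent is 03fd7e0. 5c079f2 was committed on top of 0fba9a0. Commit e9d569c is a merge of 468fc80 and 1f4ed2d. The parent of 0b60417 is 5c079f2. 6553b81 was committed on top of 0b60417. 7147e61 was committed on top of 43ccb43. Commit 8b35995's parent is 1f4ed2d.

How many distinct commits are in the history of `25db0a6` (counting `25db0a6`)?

Walking parent pointers from 25db0a6: reachable set = {03fd7e0, 0b60417, 0c8c0a2, 0fba9a0, 1f4ed2d, 25db0a6, 5c079f2, 6553b81, 8b35995, f637a17}.
That is 10 commits.

10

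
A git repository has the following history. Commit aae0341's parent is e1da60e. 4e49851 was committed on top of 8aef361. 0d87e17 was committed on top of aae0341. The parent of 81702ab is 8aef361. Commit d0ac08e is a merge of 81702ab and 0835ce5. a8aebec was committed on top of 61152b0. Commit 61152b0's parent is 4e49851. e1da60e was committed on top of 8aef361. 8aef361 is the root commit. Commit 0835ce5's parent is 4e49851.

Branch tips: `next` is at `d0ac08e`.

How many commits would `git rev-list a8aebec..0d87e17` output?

Reachable from 0d87e17: {0d87e17, 8aef361, aae0341, e1da60e}.
Reachable from a8aebec: {4e49851, 61152b0, 8aef361, a8aebec}.
In 0d87e17's history but not a8aebec's: {0d87e17, aae0341, e1da60e} — 3 commits.

3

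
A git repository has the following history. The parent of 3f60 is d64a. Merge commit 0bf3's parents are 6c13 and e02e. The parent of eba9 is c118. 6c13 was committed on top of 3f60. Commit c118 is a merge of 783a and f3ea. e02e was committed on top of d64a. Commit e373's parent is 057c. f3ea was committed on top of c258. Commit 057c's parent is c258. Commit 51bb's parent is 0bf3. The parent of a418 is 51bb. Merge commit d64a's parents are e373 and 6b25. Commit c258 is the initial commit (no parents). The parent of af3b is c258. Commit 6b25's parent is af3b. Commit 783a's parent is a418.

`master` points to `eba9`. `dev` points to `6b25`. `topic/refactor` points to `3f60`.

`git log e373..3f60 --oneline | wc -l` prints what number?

4

Reachable from 3f60: {057c, 3f60, 6b25, af3b, c258, d64a, e373}.
Reachable from e373: {057c, c258, e373}.
In 3f60's history but not e373's: {3f60, 6b25, af3b, d64a} — 4 commits.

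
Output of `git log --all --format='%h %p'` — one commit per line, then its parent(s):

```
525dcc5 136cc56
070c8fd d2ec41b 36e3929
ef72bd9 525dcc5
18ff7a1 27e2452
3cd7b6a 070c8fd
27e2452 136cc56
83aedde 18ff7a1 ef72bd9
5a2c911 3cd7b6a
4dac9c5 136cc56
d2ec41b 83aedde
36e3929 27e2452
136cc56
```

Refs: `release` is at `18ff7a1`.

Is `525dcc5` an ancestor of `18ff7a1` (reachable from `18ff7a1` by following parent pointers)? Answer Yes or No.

Ancestors of 18ff7a1: {136cc56, 18ff7a1, 27e2452}.
525dcc5 is not in that set, so it is not an ancestor of 18ff7a1.

No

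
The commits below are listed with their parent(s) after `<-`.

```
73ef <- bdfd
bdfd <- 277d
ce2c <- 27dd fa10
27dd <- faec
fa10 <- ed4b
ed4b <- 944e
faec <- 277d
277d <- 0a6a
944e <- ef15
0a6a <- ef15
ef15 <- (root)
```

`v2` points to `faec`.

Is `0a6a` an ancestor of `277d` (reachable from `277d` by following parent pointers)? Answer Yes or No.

Ancestors of 277d (commits reachable by following parents): {0a6a, 277d, ef15}.
0a6a is in that set, so it is an ancestor of 277d.

Yes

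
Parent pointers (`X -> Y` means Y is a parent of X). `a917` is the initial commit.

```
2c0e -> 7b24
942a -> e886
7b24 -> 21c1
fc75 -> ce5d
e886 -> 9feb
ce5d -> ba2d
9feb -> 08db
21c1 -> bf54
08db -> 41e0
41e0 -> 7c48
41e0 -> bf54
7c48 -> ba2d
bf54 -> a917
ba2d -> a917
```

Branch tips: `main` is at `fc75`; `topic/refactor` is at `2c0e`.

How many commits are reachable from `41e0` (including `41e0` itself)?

5

Walking parent pointers from 41e0: reachable set = {41e0, 7c48, a917, ba2d, bf54}.
That is 5 commits.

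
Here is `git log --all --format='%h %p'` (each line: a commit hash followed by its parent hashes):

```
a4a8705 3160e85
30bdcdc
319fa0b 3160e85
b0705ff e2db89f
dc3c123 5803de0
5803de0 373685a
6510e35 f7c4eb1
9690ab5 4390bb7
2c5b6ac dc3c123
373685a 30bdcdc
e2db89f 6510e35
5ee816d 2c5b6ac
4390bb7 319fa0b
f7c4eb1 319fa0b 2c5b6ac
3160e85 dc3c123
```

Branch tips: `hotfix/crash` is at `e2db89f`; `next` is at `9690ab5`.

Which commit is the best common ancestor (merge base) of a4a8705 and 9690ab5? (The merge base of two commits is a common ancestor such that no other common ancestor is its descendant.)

Ancestors of a4a8705: {30bdcdc, 3160e85, 373685a, 5803de0, a4a8705, dc3c123}.
Ancestors of 9690ab5: {30bdcdc, 3160e85, 319fa0b, 373685a, 4390bb7, 5803de0, 9690ab5, dc3c123}.
Common ancestors: {30bdcdc, 3160e85, 373685a, 5803de0, dc3c123}.
Among these, 3160e85 is not an ancestor of any other common ancestor — it is the merge base.

3160e85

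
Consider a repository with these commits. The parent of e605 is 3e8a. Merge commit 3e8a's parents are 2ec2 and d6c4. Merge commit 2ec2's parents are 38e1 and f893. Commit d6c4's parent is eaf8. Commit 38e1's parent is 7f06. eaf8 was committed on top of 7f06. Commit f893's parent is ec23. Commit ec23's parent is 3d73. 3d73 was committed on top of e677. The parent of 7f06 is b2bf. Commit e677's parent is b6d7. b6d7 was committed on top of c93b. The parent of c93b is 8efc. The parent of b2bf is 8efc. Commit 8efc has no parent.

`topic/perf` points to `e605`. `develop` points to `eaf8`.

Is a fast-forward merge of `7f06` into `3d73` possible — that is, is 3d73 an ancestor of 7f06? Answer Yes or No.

A fast-forward from 3d73 to 7f06 is possible iff 3d73 is an ancestor of 7f06.
Ancestors of 7f06: {7f06, 8efc, b2bf}.
3d73 is not among them, so fast-forward is not possible.

No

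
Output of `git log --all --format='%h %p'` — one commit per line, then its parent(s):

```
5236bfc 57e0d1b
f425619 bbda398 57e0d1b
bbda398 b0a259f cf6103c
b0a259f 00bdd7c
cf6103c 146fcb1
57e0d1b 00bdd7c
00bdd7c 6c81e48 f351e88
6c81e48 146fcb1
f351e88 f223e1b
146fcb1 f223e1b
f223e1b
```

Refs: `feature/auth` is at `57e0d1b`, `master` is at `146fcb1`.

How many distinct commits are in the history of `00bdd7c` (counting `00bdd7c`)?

5

Walking parent pointers from 00bdd7c: reachable set = {00bdd7c, 146fcb1, 6c81e48, f223e1b, f351e88}.
That is 5 commits.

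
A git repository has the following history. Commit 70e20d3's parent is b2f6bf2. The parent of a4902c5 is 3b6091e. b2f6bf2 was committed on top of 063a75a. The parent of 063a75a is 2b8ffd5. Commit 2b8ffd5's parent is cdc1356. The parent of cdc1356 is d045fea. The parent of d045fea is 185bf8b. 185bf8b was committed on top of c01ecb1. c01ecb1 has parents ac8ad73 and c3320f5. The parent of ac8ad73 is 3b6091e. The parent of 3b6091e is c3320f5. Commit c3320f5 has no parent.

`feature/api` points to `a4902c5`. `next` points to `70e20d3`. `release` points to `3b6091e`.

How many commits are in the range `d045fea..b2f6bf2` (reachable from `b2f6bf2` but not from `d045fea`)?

4

Reachable from b2f6bf2: {063a75a, 185bf8b, 2b8ffd5, 3b6091e, ac8ad73, b2f6bf2, c01ecb1, c3320f5, cdc1356, d045fea}.
Reachable from d045fea: {185bf8b, 3b6091e, ac8ad73, c01ecb1, c3320f5, d045fea}.
In b2f6bf2's history but not d045fea's: {063a75a, 2b8ffd5, b2f6bf2, cdc1356} — 4 commits.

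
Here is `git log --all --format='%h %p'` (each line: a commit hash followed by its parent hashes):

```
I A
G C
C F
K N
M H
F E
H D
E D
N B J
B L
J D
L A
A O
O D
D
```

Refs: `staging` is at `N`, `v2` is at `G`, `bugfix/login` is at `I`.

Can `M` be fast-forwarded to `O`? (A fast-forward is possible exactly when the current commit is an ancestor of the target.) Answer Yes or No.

A fast-forward from M to O is possible iff M is an ancestor of O.
Ancestors of O: {D, O}.
M is not among them, so fast-forward is not possible.

No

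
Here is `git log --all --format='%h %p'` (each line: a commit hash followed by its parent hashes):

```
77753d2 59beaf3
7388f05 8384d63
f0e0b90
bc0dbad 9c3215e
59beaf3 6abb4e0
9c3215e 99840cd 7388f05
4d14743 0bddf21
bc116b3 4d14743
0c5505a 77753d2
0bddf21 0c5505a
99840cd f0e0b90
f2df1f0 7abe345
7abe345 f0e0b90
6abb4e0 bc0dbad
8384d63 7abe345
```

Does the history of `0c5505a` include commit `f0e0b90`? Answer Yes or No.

Ancestors of 0c5505a (commits reachable by following parents): {0c5505a, 59beaf3, 6abb4e0, 7388f05, 77753d2, 7abe345, 8384d63, 99840cd, 9c3215e, bc0dbad, f0e0b90}.
f0e0b90 is in that set, so it is an ancestor of 0c5505a.

Yes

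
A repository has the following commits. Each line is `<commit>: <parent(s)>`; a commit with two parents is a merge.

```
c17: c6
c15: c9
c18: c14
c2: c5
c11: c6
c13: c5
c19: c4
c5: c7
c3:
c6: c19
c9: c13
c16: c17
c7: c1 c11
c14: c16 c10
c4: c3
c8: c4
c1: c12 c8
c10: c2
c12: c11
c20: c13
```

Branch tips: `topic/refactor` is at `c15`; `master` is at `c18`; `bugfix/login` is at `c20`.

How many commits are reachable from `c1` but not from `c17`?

4

Reachable from c1: {c1, c11, c12, c19, c3, c4, c6, c8}.
Reachable from c17: {c17, c19, c3, c4, c6}.
In c1's history but not c17's: {c1, c11, c12, c8} — 4 commits.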